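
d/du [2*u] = 2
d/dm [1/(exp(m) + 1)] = -1/(4*cosh(m/2)^2)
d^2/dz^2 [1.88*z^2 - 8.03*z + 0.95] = 3.76000000000000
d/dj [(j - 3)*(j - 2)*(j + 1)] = 3*j^2 - 8*j + 1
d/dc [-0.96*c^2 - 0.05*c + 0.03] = -1.92*c - 0.05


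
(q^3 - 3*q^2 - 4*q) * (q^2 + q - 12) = q^5 - 2*q^4 - 19*q^3 + 32*q^2 + 48*q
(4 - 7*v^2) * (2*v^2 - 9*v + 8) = -14*v^4 + 63*v^3 - 48*v^2 - 36*v + 32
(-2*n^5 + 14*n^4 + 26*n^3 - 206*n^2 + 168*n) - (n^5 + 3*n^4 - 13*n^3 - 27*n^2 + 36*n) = -3*n^5 + 11*n^4 + 39*n^3 - 179*n^2 + 132*n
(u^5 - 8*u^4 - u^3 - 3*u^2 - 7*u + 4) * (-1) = -u^5 + 8*u^4 + u^3 + 3*u^2 + 7*u - 4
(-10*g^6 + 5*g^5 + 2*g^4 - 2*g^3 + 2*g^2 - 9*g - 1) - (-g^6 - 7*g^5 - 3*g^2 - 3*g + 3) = -9*g^6 + 12*g^5 + 2*g^4 - 2*g^3 + 5*g^2 - 6*g - 4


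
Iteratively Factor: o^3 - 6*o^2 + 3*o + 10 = (o - 2)*(o^2 - 4*o - 5) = (o - 5)*(o - 2)*(o + 1)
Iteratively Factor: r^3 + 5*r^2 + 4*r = (r + 4)*(r^2 + r) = r*(r + 4)*(r + 1)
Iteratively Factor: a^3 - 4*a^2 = (a - 4)*(a^2) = a*(a - 4)*(a)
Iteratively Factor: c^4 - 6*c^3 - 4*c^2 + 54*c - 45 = (c - 3)*(c^3 - 3*c^2 - 13*c + 15) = (c - 3)*(c - 1)*(c^2 - 2*c - 15) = (c - 5)*(c - 3)*(c - 1)*(c + 3)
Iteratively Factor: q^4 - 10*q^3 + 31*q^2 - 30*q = (q)*(q^3 - 10*q^2 + 31*q - 30) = q*(q - 3)*(q^2 - 7*q + 10) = q*(q - 5)*(q - 3)*(q - 2)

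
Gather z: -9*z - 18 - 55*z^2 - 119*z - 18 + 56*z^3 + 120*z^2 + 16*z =56*z^3 + 65*z^2 - 112*z - 36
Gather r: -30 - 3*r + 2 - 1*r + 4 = -4*r - 24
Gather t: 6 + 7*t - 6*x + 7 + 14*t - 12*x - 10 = 21*t - 18*x + 3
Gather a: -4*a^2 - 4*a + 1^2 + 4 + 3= -4*a^2 - 4*a + 8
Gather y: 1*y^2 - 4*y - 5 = y^2 - 4*y - 5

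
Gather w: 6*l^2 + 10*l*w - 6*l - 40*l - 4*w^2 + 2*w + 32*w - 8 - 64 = 6*l^2 - 46*l - 4*w^2 + w*(10*l + 34) - 72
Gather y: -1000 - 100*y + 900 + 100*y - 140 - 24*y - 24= -24*y - 264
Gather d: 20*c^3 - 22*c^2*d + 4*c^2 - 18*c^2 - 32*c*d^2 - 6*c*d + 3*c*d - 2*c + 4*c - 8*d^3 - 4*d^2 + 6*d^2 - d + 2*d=20*c^3 - 14*c^2 + 2*c - 8*d^3 + d^2*(2 - 32*c) + d*(-22*c^2 - 3*c + 1)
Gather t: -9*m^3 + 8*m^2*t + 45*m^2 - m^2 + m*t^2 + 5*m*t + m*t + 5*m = -9*m^3 + 44*m^2 + m*t^2 + 5*m + t*(8*m^2 + 6*m)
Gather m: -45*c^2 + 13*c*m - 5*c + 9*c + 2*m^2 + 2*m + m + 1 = -45*c^2 + 4*c + 2*m^2 + m*(13*c + 3) + 1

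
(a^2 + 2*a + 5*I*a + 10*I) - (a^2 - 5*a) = 7*a + 5*I*a + 10*I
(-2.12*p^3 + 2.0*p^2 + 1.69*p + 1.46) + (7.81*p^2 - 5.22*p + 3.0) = -2.12*p^3 + 9.81*p^2 - 3.53*p + 4.46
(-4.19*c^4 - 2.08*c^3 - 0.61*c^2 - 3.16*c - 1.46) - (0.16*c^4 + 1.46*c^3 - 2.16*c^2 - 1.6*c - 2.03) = -4.35*c^4 - 3.54*c^3 + 1.55*c^2 - 1.56*c + 0.57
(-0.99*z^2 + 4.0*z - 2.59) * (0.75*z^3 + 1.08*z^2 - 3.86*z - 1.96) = -0.7425*z^5 + 1.9308*z^4 + 6.1989*z^3 - 16.2968*z^2 + 2.1574*z + 5.0764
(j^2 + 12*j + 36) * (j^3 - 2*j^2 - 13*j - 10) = j^5 + 10*j^4 - j^3 - 238*j^2 - 588*j - 360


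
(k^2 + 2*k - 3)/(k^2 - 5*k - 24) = (k - 1)/(k - 8)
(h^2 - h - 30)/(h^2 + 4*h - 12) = (h^2 - h - 30)/(h^2 + 4*h - 12)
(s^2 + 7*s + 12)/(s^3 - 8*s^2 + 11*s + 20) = (s^2 + 7*s + 12)/(s^3 - 8*s^2 + 11*s + 20)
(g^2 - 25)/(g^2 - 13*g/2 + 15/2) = 2*(g + 5)/(2*g - 3)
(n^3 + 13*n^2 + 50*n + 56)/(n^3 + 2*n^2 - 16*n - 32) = (n + 7)/(n - 4)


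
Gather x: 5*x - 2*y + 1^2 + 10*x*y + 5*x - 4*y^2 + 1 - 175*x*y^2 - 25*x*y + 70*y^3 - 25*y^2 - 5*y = x*(-175*y^2 - 15*y + 10) + 70*y^3 - 29*y^2 - 7*y + 2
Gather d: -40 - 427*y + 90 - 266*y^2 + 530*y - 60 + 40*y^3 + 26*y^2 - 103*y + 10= 40*y^3 - 240*y^2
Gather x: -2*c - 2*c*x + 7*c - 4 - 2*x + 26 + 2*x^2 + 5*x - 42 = 5*c + 2*x^2 + x*(3 - 2*c) - 20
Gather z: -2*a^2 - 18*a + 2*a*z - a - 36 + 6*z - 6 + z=-2*a^2 - 19*a + z*(2*a + 7) - 42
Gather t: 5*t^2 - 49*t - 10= 5*t^2 - 49*t - 10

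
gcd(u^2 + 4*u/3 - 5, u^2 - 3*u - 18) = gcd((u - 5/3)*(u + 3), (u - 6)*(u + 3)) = u + 3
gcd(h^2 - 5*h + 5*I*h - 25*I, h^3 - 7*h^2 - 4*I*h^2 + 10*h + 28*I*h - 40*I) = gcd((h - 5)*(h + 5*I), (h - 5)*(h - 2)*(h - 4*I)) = h - 5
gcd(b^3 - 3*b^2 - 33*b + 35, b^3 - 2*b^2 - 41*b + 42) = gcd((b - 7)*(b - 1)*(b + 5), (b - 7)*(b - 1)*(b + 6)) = b^2 - 8*b + 7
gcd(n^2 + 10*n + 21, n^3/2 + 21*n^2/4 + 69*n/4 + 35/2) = 1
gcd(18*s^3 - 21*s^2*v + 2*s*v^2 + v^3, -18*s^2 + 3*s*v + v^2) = 18*s^2 - 3*s*v - v^2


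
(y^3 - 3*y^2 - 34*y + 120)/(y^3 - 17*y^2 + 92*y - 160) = (y + 6)/(y - 8)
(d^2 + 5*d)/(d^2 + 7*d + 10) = d/(d + 2)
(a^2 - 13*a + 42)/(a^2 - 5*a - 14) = (a - 6)/(a + 2)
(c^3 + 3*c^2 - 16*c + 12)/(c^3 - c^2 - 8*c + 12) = (c^2 + 5*c - 6)/(c^2 + c - 6)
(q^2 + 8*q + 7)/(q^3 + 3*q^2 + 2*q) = (q + 7)/(q*(q + 2))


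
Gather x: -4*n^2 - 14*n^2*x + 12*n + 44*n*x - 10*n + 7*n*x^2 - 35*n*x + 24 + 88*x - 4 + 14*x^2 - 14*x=-4*n^2 + 2*n + x^2*(7*n + 14) + x*(-14*n^2 + 9*n + 74) + 20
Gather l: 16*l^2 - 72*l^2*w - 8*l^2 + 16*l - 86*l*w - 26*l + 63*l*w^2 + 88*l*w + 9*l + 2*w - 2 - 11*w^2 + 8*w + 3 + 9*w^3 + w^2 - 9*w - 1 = l^2*(8 - 72*w) + l*(63*w^2 + 2*w - 1) + 9*w^3 - 10*w^2 + w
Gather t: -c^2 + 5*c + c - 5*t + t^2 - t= -c^2 + 6*c + t^2 - 6*t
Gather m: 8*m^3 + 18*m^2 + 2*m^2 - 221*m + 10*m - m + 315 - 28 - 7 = 8*m^3 + 20*m^2 - 212*m + 280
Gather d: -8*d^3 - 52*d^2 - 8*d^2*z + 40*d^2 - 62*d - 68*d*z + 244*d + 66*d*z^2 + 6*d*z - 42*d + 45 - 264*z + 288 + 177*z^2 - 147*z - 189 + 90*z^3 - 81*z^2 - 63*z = -8*d^3 + d^2*(-8*z - 12) + d*(66*z^2 - 62*z + 140) + 90*z^3 + 96*z^2 - 474*z + 144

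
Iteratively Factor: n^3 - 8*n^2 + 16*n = (n - 4)*(n^2 - 4*n) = (n - 4)^2*(n)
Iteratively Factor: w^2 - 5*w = (w)*(w - 5)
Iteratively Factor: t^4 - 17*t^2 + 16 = (t + 4)*(t^3 - 4*t^2 - t + 4) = (t + 1)*(t + 4)*(t^2 - 5*t + 4) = (t - 1)*(t + 1)*(t + 4)*(t - 4)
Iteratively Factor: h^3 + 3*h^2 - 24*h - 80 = (h + 4)*(h^2 - h - 20) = (h - 5)*(h + 4)*(h + 4)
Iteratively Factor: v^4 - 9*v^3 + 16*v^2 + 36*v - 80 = (v - 4)*(v^3 - 5*v^2 - 4*v + 20) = (v - 4)*(v - 2)*(v^2 - 3*v - 10) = (v - 4)*(v - 2)*(v + 2)*(v - 5)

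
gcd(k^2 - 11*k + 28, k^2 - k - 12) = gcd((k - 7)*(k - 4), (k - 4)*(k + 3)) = k - 4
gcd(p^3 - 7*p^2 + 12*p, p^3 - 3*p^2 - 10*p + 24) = p - 4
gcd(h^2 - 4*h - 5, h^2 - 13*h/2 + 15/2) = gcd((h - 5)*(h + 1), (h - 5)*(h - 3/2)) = h - 5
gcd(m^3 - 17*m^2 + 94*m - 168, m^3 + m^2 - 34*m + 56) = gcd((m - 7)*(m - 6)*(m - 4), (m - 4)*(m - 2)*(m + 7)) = m - 4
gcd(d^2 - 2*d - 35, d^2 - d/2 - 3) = 1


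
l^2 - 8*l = l*(l - 8)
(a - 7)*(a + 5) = a^2 - 2*a - 35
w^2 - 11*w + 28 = (w - 7)*(w - 4)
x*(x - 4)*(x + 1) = x^3 - 3*x^2 - 4*x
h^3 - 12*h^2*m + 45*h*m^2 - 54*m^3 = (h - 6*m)*(h - 3*m)^2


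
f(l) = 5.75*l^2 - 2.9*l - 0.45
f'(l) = 11.5*l - 2.9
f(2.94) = 40.72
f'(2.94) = 30.91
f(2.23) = 21.68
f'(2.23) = 22.74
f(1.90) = 14.80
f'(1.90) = 18.95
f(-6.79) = 284.34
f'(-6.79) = -80.98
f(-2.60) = 45.96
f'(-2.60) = -32.80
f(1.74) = 11.91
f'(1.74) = 17.11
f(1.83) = 13.50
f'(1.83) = 18.14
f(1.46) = 7.57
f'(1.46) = 13.89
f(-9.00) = 491.40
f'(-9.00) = -106.40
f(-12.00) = 862.35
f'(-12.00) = -140.90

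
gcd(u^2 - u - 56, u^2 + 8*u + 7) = u + 7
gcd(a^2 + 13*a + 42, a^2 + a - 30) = a + 6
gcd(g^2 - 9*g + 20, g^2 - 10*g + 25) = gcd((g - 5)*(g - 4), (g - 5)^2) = g - 5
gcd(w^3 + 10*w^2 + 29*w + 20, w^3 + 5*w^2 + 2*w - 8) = w + 4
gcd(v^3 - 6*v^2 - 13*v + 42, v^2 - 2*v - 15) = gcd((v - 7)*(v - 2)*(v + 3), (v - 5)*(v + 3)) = v + 3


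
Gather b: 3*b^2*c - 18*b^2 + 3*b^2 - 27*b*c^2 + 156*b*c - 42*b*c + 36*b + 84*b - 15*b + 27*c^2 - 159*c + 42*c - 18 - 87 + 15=b^2*(3*c - 15) + b*(-27*c^2 + 114*c + 105) + 27*c^2 - 117*c - 90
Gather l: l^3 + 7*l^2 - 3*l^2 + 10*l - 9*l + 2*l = l^3 + 4*l^2 + 3*l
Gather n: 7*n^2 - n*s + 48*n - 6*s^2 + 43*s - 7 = 7*n^2 + n*(48 - s) - 6*s^2 + 43*s - 7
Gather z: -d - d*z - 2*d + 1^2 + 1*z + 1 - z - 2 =-d*z - 3*d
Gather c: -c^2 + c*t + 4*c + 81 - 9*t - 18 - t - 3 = -c^2 + c*(t + 4) - 10*t + 60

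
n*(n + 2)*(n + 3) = n^3 + 5*n^2 + 6*n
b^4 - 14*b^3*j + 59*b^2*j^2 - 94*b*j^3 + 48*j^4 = (b - 8*j)*(b - 3*j)*(b - 2*j)*(b - j)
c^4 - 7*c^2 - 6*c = c*(c - 3)*(c + 1)*(c + 2)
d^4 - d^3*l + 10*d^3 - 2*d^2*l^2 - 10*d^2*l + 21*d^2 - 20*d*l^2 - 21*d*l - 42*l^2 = (d + 3)*(d + 7)*(d - 2*l)*(d + l)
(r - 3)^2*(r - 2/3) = r^3 - 20*r^2/3 + 13*r - 6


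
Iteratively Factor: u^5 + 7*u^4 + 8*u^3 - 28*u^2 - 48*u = (u + 3)*(u^4 + 4*u^3 - 4*u^2 - 16*u) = (u + 3)*(u + 4)*(u^3 - 4*u) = u*(u + 3)*(u + 4)*(u^2 - 4) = u*(u - 2)*(u + 3)*(u + 4)*(u + 2)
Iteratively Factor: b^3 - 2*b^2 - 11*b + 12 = (b - 4)*(b^2 + 2*b - 3) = (b - 4)*(b - 1)*(b + 3)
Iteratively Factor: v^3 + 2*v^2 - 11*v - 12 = (v + 4)*(v^2 - 2*v - 3) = (v + 1)*(v + 4)*(v - 3)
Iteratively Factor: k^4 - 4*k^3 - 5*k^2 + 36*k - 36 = (k + 3)*(k^3 - 7*k^2 + 16*k - 12) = (k - 3)*(k + 3)*(k^2 - 4*k + 4) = (k - 3)*(k - 2)*(k + 3)*(k - 2)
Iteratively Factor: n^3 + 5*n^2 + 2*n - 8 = (n - 1)*(n^2 + 6*n + 8) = (n - 1)*(n + 2)*(n + 4)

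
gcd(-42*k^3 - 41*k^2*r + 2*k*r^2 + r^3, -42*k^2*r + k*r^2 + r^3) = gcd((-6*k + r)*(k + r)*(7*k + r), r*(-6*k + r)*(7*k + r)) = -42*k^2 + k*r + r^2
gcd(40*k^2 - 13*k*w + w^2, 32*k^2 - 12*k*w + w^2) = -8*k + w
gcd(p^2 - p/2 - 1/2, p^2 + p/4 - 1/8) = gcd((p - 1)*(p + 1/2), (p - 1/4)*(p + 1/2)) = p + 1/2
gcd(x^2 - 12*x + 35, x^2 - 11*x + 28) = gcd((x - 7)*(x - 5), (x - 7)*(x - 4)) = x - 7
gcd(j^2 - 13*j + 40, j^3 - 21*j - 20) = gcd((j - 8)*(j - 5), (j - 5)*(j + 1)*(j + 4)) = j - 5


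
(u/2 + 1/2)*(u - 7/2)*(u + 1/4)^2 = u^4/2 - u^3 - 75*u^2/32 - 61*u/64 - 7/64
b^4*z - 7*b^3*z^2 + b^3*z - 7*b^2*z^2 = b^2*(b - 7*z)*(b*z + z)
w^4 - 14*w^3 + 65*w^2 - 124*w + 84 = (w - 7)*(w - 3)*(w - 2)^2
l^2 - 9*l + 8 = (l - 8)*(l - 1)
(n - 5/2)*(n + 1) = n^2 - 3*n/2 - 5/2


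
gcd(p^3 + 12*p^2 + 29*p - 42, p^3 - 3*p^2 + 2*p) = p - 1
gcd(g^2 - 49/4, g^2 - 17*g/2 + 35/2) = g - 7/2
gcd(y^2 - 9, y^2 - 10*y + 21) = y - 3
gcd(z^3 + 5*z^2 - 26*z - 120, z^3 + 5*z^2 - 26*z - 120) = z^3 + 5*z^2 - 26*z - 120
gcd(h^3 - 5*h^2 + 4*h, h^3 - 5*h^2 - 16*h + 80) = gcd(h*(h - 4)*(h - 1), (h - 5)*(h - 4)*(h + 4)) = h - 4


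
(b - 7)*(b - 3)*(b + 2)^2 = b^4 - 6*b^3 - 15*b^2 + 44*b + 84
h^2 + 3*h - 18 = (h - 3)*(h + 6)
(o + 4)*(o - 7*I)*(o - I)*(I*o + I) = I*o^4 + 8*o^3 + 5*I*o^3 + 40*o^2 - 3*I*o^2 + 32*o - 35*I*o - 28*I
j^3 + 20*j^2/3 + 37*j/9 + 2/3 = (j + 1/3)^2*(j + 6)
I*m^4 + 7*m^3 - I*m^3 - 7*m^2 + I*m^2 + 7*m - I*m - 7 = (m - 7*I)*(m - I)*(m + I)*(I*m - I)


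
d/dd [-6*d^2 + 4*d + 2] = 4 - 12*d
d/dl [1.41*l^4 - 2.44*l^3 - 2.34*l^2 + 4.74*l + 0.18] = 5.64*l^3 - 7.32*l^2 - 4.68*l + 4.74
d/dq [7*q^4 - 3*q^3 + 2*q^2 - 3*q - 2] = 28*q^3 - 9*q^2 + 4*q - 3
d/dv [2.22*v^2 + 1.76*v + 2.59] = 4.44*v + 1.76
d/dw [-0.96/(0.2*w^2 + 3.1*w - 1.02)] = (0.384*w + 2.976)/(0.2*w^2 + 3.1*w - 1.02)^2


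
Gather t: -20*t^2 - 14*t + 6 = -20*t^2 - 14*t + 6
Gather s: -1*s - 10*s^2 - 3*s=-10*s^2 - 4*s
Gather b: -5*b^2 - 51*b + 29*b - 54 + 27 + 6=-5*b^2 - 22*b - 21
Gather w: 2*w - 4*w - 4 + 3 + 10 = 9 - 2*w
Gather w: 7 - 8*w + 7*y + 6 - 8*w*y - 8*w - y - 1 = w*(-8*y - 16) + 6*y + 12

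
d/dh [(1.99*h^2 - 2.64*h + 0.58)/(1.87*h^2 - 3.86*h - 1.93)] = (-2.7446*h^2 - 9.8506*h + 7.334)/(3.4969*h^4 - 14.4364*h^3 + 7.6814*h^2 + 14.8996*h + 3.7249)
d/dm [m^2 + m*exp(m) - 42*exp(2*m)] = m*exp(m) + 2*m - 84*exp(2*m) + exp(m)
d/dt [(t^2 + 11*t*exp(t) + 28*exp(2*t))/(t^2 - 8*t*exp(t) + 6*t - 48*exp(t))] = (2*(t^2 + 11*t*exp(t) + 28*exp(2*t))*(4*t*exp(t) - t + 28*exp(t) - 3) + (t^2 - 8*t*exp(t) + 6*t - 48*exp(t))*(11*t*exp(t) + 2*t + 56*exp(2*t) + 11*exp(t)))/(t^2 - 8*t*exp(t) + 6*t - 48*exp(t))^2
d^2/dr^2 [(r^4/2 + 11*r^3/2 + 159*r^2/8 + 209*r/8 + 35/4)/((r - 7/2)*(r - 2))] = (8*r^6 - 132*r^5 + 894*r^4 + 1749*r^3 - 14070*r^2 + 1848*r + 34930)/(8*r^6 - 132*r^5 + 894*r^4 - 3179*r^3 + 6258*r^2 - 6468*r + 2744)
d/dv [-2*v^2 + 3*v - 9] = 3 - 4*v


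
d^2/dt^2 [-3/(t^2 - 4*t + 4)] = -18/(t^4 - 8*t^3 + 24*t^2 - 32*t + 16)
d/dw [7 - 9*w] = -9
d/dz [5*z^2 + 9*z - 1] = 10*z + 9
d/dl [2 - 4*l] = -4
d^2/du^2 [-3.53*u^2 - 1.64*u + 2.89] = -7.06000000000000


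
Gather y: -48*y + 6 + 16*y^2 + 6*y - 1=16*y^2 - 42*y + 5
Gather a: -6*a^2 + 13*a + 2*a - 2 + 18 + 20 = -6*a^2 + 15*a + 36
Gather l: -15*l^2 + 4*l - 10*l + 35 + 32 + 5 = -15*l^2 - 6*l + 72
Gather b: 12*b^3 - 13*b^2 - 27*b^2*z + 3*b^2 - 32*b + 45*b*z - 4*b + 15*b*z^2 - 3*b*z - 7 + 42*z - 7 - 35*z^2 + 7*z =12*b^3 + b^2*(-27*z - 10) + b*(15*z^2 + 42*z - 36) - 35*z^2 + 49*z - 14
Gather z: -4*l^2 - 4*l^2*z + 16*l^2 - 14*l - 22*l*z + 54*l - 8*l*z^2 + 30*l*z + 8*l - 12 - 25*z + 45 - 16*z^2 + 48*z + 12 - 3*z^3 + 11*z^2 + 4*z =12*l^2 + 48*l - 3*z^3 + z^2*(-8*l - 5) + z*(-4*l^2 + 8*l + 27) + 45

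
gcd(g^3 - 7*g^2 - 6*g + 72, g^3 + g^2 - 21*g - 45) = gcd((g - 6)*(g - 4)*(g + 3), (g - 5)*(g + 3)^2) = g + 3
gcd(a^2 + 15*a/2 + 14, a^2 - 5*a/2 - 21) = a + 7/2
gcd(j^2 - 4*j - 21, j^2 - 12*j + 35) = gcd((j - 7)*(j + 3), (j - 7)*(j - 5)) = j - 7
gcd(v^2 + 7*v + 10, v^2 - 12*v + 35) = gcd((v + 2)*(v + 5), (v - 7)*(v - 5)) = 1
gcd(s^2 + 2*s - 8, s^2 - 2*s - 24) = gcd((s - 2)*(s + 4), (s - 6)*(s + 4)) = s + 4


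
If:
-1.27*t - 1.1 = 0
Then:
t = -0.87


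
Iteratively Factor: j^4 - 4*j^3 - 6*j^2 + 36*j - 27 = (j - 1)*(j^3 - 3*j^2 - 9*j + 27) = (j - 1)*(j + 3)*(j^2 - 6*j + 9) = (j - 3)*(j - 1)*(j + 3)*(j - 3)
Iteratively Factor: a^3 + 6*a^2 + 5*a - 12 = (a + 4)*(a^2 + 2*a - 3) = (a - 1)*(a + 4)*(a + 3)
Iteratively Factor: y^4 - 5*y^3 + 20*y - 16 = (y + 2)*(y^3 - 7*y^2 + 14*y - 8) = (y - 2)*(y + 2)*(y^2 - 5*y + 4) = (y - 4)*(y - 2)*(y + 2)*(y - 1)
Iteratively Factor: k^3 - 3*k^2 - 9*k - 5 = (k + 1)*(k^2 - 4*k - 5) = (k + 1)^2*(k - 5)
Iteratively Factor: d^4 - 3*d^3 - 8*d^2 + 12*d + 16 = (d - 4)*(d^3 + d^2 - 4*d - 4) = (d - 4)*(d - 2)*(d^2 + 3*d + 2) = (d - 4)*(d - 2)*(d + 1)*(d + 2)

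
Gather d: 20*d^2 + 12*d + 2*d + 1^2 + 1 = 20*d^2 + 14*d + 2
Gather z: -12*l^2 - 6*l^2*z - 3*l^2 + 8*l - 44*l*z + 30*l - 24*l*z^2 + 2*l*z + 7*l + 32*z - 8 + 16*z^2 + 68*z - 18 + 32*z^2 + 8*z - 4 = -15*l^2 + 45*l + z^2*(48 - 24*l) + z*(-6*l^2 - 42*l + 108) - 30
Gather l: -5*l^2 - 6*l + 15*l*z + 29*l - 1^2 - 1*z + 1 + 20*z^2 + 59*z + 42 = -5*l^2 + l*(15*z + 23) + 20*z^2 + 58*z + 42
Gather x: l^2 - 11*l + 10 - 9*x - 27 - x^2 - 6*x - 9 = l^2 - 11*l - x^2 - 15*x - 26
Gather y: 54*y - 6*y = 48*y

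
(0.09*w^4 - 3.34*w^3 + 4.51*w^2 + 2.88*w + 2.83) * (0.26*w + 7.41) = 0.0234*w^5 - 0.2015*w^4 - 23.5768*w^3 + 34.1679*w^2 + 22.0766*w + 20.9703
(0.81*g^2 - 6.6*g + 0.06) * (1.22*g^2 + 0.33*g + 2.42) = 0.9882*g^4 - 7.7847*g^3 - 0.1446*g^2 - 15.9522*g + 0.1452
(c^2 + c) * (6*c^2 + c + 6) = 6*c^4 + 7*c^3 + 7*c^2 + 6*c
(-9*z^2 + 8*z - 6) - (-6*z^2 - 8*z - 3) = -3*z^2 + 16*z - 3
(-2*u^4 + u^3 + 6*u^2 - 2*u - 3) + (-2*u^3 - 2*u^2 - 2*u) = -2*u^4 - u^3 + 4*u^2 - 4*u - 3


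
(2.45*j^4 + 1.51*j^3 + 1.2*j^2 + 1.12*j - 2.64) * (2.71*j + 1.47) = 6.6395*j^5 + 7.6936*j^4 + 5.4717*j^3 + 4.7992*j^2 - 5.508*j - 3.8808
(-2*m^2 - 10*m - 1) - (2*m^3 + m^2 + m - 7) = -2*m^3 - 3*m^2 - 11*m + 6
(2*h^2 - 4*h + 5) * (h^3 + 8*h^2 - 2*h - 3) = 2*h^5 + 12*h^4 - 31*h^3 + 42*h^2 + 2*h - 15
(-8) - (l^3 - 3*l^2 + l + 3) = -l^3 + 3*l^2 - l - 11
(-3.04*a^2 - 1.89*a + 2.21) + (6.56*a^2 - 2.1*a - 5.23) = 3.52*a^2 - 3.99*a - 3.02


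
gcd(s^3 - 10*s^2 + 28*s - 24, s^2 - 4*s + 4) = s^2 - 4*s + 4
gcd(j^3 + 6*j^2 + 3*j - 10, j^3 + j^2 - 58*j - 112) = j + 2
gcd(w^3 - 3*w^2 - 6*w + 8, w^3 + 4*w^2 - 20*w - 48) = w^2 - 2*w - 8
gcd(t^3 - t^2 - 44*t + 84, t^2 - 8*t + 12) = t^2 - 8*t + 12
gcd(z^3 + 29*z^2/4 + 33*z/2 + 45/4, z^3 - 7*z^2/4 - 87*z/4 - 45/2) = z^2 + 17*z/4 + 15/4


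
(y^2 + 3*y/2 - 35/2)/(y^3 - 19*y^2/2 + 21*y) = (y + 5)/(y*(y - 6))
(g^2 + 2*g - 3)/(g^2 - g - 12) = (g - 1)/(g - 4)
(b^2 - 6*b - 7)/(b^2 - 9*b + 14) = (b + 1)/(b - 2)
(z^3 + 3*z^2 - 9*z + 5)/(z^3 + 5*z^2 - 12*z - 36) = (z^3 + 3*z^2 - 9*z + 5)/(z^3 + 5*z^2 - 12*z - 36)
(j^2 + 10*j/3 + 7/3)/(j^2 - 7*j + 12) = (3*j^2 + 10*j + 7)/(3*(j^2 - 7*j + 12))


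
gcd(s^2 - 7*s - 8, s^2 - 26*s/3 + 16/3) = s - 8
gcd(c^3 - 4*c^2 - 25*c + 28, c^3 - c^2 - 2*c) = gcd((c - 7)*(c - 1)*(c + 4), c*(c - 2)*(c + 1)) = 1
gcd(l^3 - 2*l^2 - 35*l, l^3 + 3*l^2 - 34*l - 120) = l + 5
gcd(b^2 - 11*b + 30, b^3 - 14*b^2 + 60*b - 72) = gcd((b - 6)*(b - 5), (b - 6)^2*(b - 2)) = b - 6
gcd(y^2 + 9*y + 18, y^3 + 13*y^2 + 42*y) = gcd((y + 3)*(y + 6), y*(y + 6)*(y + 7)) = y + 6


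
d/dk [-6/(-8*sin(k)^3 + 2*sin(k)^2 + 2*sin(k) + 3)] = 12*(-12*sin(k)^2 + 2*sin(k) + 1)*cos(k)/(-4*sin(k) + 2*sin(3*k) - cos(2*k) + 4)^2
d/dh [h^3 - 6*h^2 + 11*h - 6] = 3*h^2 - 12*h + 11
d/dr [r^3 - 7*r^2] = r*(3*r - 14)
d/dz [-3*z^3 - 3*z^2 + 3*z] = -9*z^2 - 6*z + 3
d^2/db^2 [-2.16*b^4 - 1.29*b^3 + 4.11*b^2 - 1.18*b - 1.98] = -25.92*b^2 - 7.74*b + 8.22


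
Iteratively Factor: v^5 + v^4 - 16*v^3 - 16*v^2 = (v)*(v^4 + v^3 - 16*v^2 - 16*v) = v*(v - 4)*(v^3 + 5*v^2 + 4*v) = v^2*(v - 4)*(v^2 + 5*v + 4) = v^2*(v - 4)*(v + 4)*(v + 1)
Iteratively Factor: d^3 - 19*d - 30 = (d - 5)*(d^2 + 5*d + 6) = (d - 5)*(d + 2)*(d + 3)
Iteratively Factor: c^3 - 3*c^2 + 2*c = (c - 1)*(c^2 - 2*c) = c*(c - 1)*(c - 2)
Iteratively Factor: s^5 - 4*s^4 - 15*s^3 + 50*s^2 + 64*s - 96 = (s + 3)*(s^4 - 7*s^3 + 6*s^2 + 32*s - 32) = (s - 4)*(s + 3)*(s^3 - 3*s^2 - 6*s + 8) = (s - 4)*(s - 1)*(s + 3)*(s^2 - 2*s - 8) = (s - 4)^2*(s - 1)*(s + 3)*(s + 2)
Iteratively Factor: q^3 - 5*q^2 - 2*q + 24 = (q - 4)*(q^2 - q - 6) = (q - 4)*(q - 3)*(q + 2)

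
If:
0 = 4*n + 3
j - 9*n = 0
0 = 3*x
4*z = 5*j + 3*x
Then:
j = -27/4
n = -3/4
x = 0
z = -135/16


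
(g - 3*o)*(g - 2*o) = g^2 - 5*g*o + 6*o^2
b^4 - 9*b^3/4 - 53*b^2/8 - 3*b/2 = b*(b - 4)*(b + 1/4)*(b + 3/2)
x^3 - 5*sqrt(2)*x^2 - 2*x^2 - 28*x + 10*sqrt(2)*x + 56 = (x - 2)*(x - 7*sqrt(2))*(x + 2*sqrt(2))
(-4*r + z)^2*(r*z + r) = 16*r^3*z + 16*r^3 - 8*r^2*z^2 - 8*r^2*z + r*z^3 + r*z^2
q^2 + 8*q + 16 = (q + 4)^2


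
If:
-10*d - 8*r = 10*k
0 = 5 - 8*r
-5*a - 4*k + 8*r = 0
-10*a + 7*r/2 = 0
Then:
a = 7/32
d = -189/128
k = 125/128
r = 5/8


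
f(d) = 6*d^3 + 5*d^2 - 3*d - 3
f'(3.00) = 189.00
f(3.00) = 195.00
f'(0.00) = -3.00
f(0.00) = -3.00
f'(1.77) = 71.09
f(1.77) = 40.63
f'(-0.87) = 1.92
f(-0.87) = -0.56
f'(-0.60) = -2.52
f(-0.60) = -0.70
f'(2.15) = 101.70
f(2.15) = 73.29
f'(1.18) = 33.86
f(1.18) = 10.28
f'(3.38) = 236.44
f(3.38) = 275.67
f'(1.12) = 30.78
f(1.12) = 8.34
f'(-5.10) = 414.18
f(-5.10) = -653.56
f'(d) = 18*d^2 + 10*d - 3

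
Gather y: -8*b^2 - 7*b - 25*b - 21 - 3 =-8*b^2 - 32*b - 24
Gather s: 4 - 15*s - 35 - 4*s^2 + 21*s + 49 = -4*s^2 + 6*s + 18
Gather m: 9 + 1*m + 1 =m + 10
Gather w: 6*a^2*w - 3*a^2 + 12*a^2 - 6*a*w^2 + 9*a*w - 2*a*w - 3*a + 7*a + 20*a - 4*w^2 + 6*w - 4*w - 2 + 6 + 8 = 9*a^2 + 24*a + w^2*(-6*a - 4) + w*(6*a^2 + 7*a + 2) + 12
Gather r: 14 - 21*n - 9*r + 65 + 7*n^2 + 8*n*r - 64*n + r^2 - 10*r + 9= 7*n^2 - 85*n + r^2 + r*(8*n - 19) + 88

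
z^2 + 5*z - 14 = (z - 2)*(z + 7)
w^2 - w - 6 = (w - 3)*(w + 2)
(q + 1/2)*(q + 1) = q^2 + 3*q/2 + 1/2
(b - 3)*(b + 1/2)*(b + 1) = b^3 - 3*b^2/2 - 4*b - 3/2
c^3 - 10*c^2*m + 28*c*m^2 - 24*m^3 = (c - 6*m)*(c - 2*m)^2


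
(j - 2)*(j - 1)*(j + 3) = j^3 - 7*j + 6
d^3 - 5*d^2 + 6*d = d*(d - 3)*(d - 2)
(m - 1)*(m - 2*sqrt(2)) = m^2 - 2*sqrt(2)*m - m + 2*sqrt(2)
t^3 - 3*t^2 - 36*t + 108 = (t - 6)*(t - 3)*(t + 6)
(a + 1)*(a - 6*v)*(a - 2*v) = a^3 - 8*a^2*v + a^2 + 12*a*v^2 - 8*a*v + 12*v^2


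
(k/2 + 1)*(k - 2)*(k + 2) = k^3/2 + k^2 - 2*k - 4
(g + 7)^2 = g^2 + 14*g + 49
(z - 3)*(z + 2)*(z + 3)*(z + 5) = z^4 + 7*z^3 + z^2 - 63*z - 90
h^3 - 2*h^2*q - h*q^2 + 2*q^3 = (h - 2*q)*(h - q)*(h + q)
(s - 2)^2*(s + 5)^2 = s^4 + 6*s^3 - 11*s^2 - 60*s + 100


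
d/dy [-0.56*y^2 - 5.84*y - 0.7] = -1.12*y - 5.84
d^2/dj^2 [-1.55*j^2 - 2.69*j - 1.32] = -3.10000000000000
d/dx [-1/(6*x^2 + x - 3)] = (12*x + 1)/(6*x^2 + x - 3)^2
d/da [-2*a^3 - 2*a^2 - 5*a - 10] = -6*a^2 - 4*a - 5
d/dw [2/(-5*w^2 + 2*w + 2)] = 4*(5*w - 1)/(-5*w^2 + 2*w + 2)^2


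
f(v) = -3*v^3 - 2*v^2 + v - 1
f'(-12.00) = -1247.00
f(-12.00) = 4883.00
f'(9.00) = -764.00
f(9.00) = -2341.00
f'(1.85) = -37.20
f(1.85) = -24.99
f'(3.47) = -121.25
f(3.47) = -146.96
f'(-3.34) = -86.04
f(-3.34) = 85.13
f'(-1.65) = -16.90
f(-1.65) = 5.38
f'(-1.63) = -16.39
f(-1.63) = 5.05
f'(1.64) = -29.77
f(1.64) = -17.97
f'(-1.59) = -15.39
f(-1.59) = 4.41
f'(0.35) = -1.50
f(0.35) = -1.02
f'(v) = -9*v^2 - 4*v + 1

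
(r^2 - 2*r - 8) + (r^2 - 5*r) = 2*r^2 - 7*r - 8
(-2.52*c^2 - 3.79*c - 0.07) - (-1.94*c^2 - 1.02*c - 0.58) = -0.58*c^2 - 2.77*c + 0.51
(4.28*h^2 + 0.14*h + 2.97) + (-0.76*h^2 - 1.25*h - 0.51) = 3.52*h^2 - 1.11*h + 2.46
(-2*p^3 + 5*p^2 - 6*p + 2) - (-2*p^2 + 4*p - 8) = -2*p^3 + 7*p^2 - 10*p + 10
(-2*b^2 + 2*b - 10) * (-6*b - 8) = 12*b^3 + 4*b^2 + 44*b + 80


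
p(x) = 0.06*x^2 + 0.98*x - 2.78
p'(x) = 0.12*x + 0.98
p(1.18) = -1.54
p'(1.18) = 1.12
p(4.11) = 2.26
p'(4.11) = 1.47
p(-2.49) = -4.85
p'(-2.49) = 0.68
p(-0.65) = -3.39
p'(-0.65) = 0.90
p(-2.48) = -4.84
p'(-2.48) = 0.68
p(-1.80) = -4.35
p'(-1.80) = 0.76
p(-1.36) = -4.00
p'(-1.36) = 0.82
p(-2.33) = -4.74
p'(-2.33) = 0.70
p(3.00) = 0.70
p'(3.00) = 1.34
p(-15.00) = -3.98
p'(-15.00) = -0.82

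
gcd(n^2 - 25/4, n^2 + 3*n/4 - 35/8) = n + 5/2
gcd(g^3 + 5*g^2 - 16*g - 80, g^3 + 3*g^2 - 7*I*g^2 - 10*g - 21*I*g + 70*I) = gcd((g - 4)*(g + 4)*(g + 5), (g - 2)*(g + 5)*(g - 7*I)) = g + 5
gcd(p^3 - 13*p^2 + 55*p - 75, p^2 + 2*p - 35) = p - 5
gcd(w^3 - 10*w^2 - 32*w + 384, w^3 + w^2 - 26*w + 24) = w + 6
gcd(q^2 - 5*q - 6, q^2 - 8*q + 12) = q - 6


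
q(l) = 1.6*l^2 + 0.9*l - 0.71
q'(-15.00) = -47.10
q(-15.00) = 345.79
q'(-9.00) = -27.90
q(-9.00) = 120.79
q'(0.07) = 1.12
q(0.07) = -0.64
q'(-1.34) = -3.39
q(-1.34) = 0.96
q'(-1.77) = -4.76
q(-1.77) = 2.71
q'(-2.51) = -7.13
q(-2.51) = 7.11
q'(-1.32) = -3.32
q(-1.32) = 0.89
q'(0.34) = 1.99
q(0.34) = -0.22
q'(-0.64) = -1.15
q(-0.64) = -0.63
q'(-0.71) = -1.37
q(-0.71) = -0.54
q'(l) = 3.2*l + 0.9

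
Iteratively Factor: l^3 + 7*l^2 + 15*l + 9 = (l + 3)*(l^2 + 4*l + 3) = (l + 1)*(l + 3)*(l + 3)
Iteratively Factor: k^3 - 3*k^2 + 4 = (k - 2)*(k^2 - k - 2) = (k - 2)*(k + 1)*(k - 2)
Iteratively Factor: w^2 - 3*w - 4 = (w - 4)*(w + 1)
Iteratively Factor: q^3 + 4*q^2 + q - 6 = (q + 2)*(q^2 + 2*q - 3) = (q + 2)*(q + 3)*(q - 1)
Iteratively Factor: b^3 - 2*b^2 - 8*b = (b - 4)*(b^2 + 2*b) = (b - 4)*(b + 2)*(b)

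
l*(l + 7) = l^2 + 7*l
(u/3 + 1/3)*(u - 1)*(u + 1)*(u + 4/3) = u^4/3 + 7*u^3/9 + u^2/9 - 7*u/9 - 4/9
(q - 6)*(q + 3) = q^2 - 3*q - 18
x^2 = x^2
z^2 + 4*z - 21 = (z - 3)*(z + 7)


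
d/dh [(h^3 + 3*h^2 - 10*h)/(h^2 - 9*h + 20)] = (h^4 - 18*h^3 + 43*h^2 + 120*h - 200)/(h^4 - 18*h^3 + 121*h^2 - 360*h + 400)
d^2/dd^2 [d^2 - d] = 2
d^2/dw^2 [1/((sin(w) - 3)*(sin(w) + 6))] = (-4*sin(w)^4 - 9*sin(w)^3 - 75*sin(w)^2 - 36*sin(w) + 54)/((sin(w) - 3)^3*(sin(w) + 6)^3)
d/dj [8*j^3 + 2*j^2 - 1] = 4*j*(6*j + 1)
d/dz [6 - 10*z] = -10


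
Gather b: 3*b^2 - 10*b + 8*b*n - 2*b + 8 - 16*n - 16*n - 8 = 3*b^2 + b*(8*n - 12) - 32*n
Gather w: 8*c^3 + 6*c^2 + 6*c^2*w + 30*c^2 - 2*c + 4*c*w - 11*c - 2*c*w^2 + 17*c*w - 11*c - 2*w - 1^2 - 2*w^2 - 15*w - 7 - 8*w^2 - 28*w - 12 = 8*c^3 + 36*c^2 - 24*c + w^2*(-2*c - 10) + w*(6*c^2 + 21*c - 45) - 20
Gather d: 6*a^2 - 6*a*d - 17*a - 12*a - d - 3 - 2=6*a^2 - 29*a + d*(-6*a - 1) - 5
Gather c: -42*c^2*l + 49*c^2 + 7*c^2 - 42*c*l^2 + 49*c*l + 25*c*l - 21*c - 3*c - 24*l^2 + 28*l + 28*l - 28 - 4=c^2*(56 - 42*l) + c*(-42*l^2 + 74*l - 24) - 24*l^2 + 56*l - 32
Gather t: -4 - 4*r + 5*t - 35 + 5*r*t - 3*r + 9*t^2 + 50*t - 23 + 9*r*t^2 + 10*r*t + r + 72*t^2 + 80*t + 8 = -6*r + t^2*(9*r + 81) + t*(15*r + 135) - 54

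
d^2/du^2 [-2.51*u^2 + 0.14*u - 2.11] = -5.02000000000000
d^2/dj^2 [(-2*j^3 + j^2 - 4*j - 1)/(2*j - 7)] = 2*(-8*j^3 + 84*j^2 - 294*j - 11)/(8*j^3 - 84*j^2 + 294*j - 343)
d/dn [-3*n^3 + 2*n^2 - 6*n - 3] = -9*n^2 + 4*n - 6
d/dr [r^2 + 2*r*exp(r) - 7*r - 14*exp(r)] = 2*r*exp(r) + 2*r - 12*exp(r) - 7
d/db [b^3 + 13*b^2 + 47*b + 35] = 3*b^2 + 26*b + 47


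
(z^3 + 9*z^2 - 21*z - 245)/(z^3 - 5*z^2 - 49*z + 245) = (z + 7)/(z - 7)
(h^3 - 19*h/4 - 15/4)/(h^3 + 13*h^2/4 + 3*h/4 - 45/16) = 4*(2*h^2 - 3*h - 5)/(8*h^2 + 14*h - 15)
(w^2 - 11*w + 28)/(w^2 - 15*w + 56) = (w - 4)/(w - 8)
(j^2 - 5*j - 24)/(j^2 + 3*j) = (j - 8)/j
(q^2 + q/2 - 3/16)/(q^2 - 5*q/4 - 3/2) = (q - 1/4)/(q - 2)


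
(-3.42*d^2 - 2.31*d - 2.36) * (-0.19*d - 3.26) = 0.6498*d^3 + 11.5881*d^2 + 7.979*d + 7.6936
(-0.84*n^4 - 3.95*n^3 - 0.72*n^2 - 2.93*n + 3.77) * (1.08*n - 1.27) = -0.9072*n^5 - 3.1992*n^4 + 4.2389*n^3 - 2.25*n^2 + 7.7927*n - 4.7879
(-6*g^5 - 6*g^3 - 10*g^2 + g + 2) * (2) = -12*g^5 - 12*g^3 - 20*g^2 + 2*g + 4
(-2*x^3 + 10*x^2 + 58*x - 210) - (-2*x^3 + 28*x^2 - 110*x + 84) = -18*x^2 + 168*x - 294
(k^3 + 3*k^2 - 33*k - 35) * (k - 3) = k^4 - 42*k^2 + 64*k + 105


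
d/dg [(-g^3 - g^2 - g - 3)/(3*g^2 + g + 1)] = (-3*g^4 - 2*g^3 - g^2 + 16*g + 2)/(9*g^4 + 6*g^3 + 7*g^2 + 2*g + 1)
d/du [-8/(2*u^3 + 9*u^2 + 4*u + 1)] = 16*(3*u^2 + 9*u + 2)/(2*u^3 + 9*u^2 + 4*u + 1)^2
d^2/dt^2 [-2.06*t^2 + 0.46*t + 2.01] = -4.12000000000000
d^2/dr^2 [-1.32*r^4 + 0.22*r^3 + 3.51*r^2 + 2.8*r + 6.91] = -15.84*r^2 + 1.32*r + 7.02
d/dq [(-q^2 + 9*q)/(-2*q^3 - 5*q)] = (-2*q^2 + 36*q + 5)/(4*q^4 + 20*q^2 + 25)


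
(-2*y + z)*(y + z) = -2*y^2 - y*z + z^2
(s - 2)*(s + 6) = s^2 + 4*s - 12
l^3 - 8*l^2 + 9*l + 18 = (l - 6)*(l - 3)*(l + 1)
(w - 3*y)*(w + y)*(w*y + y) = w^3*y - 2*w^2*y^2 + w^2*y - 3*w*y^3 - 2*w*y^2 - 3*y^3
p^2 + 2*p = p*(p + 2)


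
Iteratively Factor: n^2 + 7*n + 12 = (n + 4)*(n + 3)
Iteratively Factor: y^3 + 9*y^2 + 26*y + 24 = (y + 4)*(y^2 + 5*y + 6) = (y + 2)*(y + 4)*(y + 3)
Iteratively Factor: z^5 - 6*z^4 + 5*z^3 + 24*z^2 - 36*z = (z)*(z^4 - 6*z^3 + 5*z^2 + 24*z - 36) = z*(z - 3)*(z^3 - 3*z^2 - 4*z + 12) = z*(z - 3)*(z + 2)*(z^2 - 5*z + 6) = z*(z - 3)*(z - 2)*(z + 2)*(z - 3)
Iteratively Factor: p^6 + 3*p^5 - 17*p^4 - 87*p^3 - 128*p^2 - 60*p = (p + 1)*(p^5 + 2*p^4 - 19*p^3 - 68*p^2 - 60*p) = p*(p + 1)*(p^4 + 2*p^3 - 19*p^2 - 68*p - 60) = p*(p + 1)*(p + 3)*(p^3 - p^2 - 16*p - 20) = p*(p + 1)*(p + 2)*(p + 3)*(p^2 - 3*p - 10) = p*(p + 1)*(p + 2)^2*(p + 3)*(p - 5)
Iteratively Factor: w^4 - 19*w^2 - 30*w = (w)*(w^3 - 19*w - 30) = w*(w - 5)*(w^2 + 5*w + 6) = w*(w - 5)*(w + 3)*(w + 2)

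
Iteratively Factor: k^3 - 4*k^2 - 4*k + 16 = (k - 4)*(k^2 - 4) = (k - 4)*(k + 2)*(k - 2)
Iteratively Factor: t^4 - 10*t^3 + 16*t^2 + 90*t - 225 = (t - 5)*(t^3 - 5*t^2 - 9*t + 45) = (t - 5)*(t + 3)*(t^2 - 8*t + 15) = (t - 5)^2*(t + 3)*(t - 3)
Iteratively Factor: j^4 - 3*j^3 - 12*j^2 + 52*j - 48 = (j - 2)*(j^3 - j^2 - 14*j + 24) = (j - 3)*(j - 2)*(j^2 + 2*j - 8) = (j - 3)*(j - 2)*(j + 4)*(j - 2)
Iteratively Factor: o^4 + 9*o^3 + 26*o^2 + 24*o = (o)*(o^3 + 9*o^2 + 26*o + 24) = o*(o + 2)*(o^2 + 7*o + 12) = o*(o + 2)*(o + 4)*(o + 3)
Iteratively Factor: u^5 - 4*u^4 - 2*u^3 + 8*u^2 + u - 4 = (u - 1)*(u^4 - 3*u^3 - 5*u^2 + 3*u + 4) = (u - 1)*(u + 1)*(u^3 - 4*u^2 - u + 4) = (u - 4)*(u - 1)*(u + 1)*(u^2 - 1) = (u - 4)*(u - 1)^2*(u + 1)*(u + 1)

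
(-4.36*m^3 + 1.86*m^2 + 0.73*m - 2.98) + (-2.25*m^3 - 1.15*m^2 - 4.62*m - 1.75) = -6.61*m^3 + 0.71*m^2 - 3.89*m - 4.73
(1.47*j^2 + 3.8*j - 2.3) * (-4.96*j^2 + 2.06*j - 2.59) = -7.2912*j^4 - 15.8198*j^3 + 15.4287*j^2 - 14.58*j + 5.957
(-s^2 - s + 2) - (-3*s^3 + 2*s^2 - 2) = 3*s^3 - 3*s^2 - s + 4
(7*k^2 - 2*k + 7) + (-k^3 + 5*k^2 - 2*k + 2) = -k^3 + 12*k^2 - 4*k + 9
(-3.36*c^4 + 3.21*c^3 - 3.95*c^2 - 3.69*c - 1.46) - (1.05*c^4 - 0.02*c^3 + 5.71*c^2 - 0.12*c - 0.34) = -4.41*c^4 + 3.23*c^3 - 9.66*c^2 - 3.57*c - 1.12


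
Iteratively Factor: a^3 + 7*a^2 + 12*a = (a + 4)*(a^2 + 3*a) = (a + 3)*(a + 4)*(a)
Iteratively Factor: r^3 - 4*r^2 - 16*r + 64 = (r + 4)*(r^2 - 8*r + 16) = (r - 4)*(r + 4)*(r - 4)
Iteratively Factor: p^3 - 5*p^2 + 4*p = (p)*(p^2 - 5*p + 4) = p*(p - 4)*(p - 1)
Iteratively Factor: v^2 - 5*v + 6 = (v - 3)*(v - 2)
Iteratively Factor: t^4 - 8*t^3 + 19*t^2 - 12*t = (t - 1)*(t^3 - 7*t^2 + 12*t) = (t - 4)*(t - 1)*(t^2 - 3*t) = t*(t - 4)*(t - 1)*(t - 3)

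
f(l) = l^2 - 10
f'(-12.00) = -24.00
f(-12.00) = 134.00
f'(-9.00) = -18.00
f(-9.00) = 71.00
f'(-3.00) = -6.00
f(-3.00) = -1.00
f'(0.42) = 0.84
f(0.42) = -9.82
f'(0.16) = 0.32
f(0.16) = -9.97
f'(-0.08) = -0.16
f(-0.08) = -9.99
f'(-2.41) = -4.82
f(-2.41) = -4.19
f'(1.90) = 3.80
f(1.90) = -6.39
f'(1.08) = 2.16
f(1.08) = -8.83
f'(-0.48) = -0.96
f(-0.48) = -9.77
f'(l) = 2*l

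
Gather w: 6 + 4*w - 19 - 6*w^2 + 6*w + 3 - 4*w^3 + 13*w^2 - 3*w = -4*w^3 + 7*w^2 + 7*w - 10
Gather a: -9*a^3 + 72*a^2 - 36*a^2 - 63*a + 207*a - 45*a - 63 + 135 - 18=-9*a^3 + 36*a^2 + 99*a + 54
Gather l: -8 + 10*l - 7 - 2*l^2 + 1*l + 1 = -2*l^2 + 11*l - 14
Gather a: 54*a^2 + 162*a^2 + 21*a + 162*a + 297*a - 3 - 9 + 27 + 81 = 216*a^2 + 480*a + 96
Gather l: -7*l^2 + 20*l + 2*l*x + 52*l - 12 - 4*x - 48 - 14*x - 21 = -7*l^2 + l*(2*x + 72) - 18*x - 81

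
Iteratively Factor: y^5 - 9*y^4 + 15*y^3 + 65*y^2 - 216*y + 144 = (y - 4)*(y^4 - 5*y^3 - 5*y^2 + 45*y - 36) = (y - 4)*(y - 1)*(y^3 - 4*y^2 - 9*y + 36) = (y - 4)*(y - 1)*(y + 3)*(y^2 - 7*y + 12) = (y - 4)*(y - 3)*(y - 1)*(y + 3)*(y - 4)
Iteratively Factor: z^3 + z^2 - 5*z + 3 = (z - 1)*(z^2 + 2*z - 3) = (z - 1)*(z + 3)*(z - 1)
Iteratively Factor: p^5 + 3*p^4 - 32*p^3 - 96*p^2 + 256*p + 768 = (p + 4)*(p^4 - p^3 - 28*p^2 + 16*p + 192) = (p - 4)*(p + 4)*(p^3 + 3*p^2 - 16*p - 48) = (p - 4)*(p + 4)^2*(p^2 - p - 12) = (p - 4)*(p + 3)*(p + 4)^2*(p - 4)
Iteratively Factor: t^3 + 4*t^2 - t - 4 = (t - 1)*(t^2 + 5*t + 4) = (t - 1)*(t + 4)*(t + 1)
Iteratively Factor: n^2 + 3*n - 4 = (n + 4)*(n - 1)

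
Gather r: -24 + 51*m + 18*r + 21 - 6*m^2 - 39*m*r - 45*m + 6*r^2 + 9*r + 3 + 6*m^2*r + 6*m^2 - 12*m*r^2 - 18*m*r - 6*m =r^2*(6 - 12*m) + r*(6*m^2 - 57*m + 27)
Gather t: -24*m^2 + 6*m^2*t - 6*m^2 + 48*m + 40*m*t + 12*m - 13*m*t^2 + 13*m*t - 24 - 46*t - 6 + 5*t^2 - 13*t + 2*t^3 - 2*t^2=-30*m^2 + 60*m + 2*t^3 + t^2*(3 - 13*m) + t*(6*m^2 + 53*m - 59) - 30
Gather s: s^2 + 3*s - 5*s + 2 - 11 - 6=s^2 - 2*s - 15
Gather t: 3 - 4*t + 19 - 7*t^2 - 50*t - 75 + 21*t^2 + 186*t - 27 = 14*t^2 + 132*t - 80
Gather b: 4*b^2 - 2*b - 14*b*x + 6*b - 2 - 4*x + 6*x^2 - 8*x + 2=4*b^2 + b*(4 - 14*x) + 6*x^2 - 12*x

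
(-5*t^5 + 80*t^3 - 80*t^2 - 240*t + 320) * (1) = -5*t^5 + 80*t^3 - 80*t^2 - 240*t + 320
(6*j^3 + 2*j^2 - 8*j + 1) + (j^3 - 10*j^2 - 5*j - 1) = 7*j^3 - 8*j^2 - 13*j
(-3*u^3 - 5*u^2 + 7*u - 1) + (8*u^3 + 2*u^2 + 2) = 5*u^3 - 3*u^2 + 7*u + 1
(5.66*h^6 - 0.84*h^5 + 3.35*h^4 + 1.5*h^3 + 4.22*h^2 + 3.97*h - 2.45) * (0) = 0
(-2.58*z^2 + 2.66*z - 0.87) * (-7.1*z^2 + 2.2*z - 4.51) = 18.318*z^4 - 24.562*z^3 + 23.6648*z^2 - 13.9106*z + 3.9237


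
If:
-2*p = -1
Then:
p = 1/2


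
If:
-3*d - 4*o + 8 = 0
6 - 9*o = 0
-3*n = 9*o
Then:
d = 16/9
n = -2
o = 2/3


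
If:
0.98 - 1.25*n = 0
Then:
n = 0.78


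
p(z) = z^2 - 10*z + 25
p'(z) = 2*z - 10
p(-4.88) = 97.61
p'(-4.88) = -19.76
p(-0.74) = 32.95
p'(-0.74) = -11.48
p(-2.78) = 60.53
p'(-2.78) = -15.56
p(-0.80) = 33.64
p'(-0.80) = -11.60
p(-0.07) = 25.70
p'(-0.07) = -10.14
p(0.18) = 23.23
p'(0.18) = -9.64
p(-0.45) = 29.70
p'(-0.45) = -10.90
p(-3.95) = 80.10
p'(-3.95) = -17.90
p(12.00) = 49.00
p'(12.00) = 14.00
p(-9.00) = 196.00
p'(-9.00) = -28.00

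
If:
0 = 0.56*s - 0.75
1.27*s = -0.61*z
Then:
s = 1.34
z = -2.79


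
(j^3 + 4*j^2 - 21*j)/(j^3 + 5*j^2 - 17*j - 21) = j/(j + 1)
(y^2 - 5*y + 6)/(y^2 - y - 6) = (y - 2)/(y + 2)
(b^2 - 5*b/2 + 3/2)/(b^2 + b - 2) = (b - 3/2)/(b + 2)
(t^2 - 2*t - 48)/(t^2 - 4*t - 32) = (t + 6)/(t + 4)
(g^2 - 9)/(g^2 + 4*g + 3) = (g - 3)/(g + 1)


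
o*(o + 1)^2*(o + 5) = o^4 + 7*o^3 + 11*o^2 + 5*o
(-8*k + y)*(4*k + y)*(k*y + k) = -32*k^3*y - 32*k^3 - 4*k^2*y^2 - 4*k^2*y + k*y^3 + k*y^2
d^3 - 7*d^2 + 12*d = d*(d - 4)*(d - 3)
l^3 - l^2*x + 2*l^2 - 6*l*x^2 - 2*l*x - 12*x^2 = (l + 2)*(l - 3*x)*(l + 2*x)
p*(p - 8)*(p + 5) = p^3 - 3*p^2 - 40*p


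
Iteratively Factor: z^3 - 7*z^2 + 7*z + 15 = (z - 3)*(z^2 - 4*z - 5) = (z - 5)*(z - 3)*(z + 1)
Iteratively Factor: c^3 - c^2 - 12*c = (c + 3)*(c^2 - 4*c) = c*(c + 3)*(c - 4)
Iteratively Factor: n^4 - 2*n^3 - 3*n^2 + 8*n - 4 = (n - 1)*(n^3 - n^2 - 4*n + 4) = (n - 1)*(n + 2)*(n^2 - 3*n + 2) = (n - 1)^2*(n + 2)*(n - 2)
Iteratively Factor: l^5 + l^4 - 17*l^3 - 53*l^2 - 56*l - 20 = (l - 5)*(l^4 + 6*l^3 + 13*l^2 + 12*l + 4) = (l - 5)*(l + 1)*(l^3 + 5*l^2 + 8*l + 4) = (l - 5)*(l + 1)*(l + 2)*(l^2 + 3*l + 2) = (l - 5)*(l + 1)*(l + 2)^2*(l + 1)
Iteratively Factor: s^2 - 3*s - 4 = (s + 1)*(s - 4)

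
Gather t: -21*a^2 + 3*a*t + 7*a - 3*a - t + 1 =-21*a^2 + 4*a + t*(3*a - 1) + 1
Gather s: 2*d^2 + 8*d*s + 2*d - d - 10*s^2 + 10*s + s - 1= 2*d^2 + d - 10*s^2 + s*(8*d + 11) - 1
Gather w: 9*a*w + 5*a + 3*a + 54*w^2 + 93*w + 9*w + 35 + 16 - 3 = 8*a + 54*w^2 + w*(9*a + 102) + 48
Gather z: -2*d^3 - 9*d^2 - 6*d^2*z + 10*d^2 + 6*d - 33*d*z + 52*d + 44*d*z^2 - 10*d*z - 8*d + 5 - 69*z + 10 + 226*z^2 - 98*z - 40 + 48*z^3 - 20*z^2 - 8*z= -2*d^3 + d^2 + 50*d + 48*z^3 + z^2*(44*d + 206) + z*(-6*d^2 - 43*d - 175) - 25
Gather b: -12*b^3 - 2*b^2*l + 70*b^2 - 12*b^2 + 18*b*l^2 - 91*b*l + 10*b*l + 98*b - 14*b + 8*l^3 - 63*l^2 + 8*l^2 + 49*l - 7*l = -12*b^3 + b^2*(58 - 2*l) + b*(18*l^2 - 81*l + 84) + 8*l^3 - 55*l^2 + 42*l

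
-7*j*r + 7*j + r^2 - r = (-7*j + r)*(r - 1)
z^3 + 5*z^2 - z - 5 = (z - 1)*(z + 1)*(z + 5)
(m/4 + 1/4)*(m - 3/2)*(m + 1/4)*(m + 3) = m^4/4 + 11*m^3/16 - 19*m^2/32 - 21*m/16 - 9/32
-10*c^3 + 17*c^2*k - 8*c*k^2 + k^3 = (-5*c + k)*(-2*c + k)*(-c + k)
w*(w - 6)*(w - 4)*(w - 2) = w^4 - 12*w^3 + 44*w^2 - 48*w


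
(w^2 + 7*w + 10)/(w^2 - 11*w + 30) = (w^2 + 7*w + 10)/(w^2 - 11*w + 30)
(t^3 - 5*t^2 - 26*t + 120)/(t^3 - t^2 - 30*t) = (t - 4)/t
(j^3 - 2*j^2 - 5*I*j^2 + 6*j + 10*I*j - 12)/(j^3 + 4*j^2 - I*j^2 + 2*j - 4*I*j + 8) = (j^2 + j*(-2 - 6*I) + 12*I)/(j^2 + j*(4 - 2*I) - 8*I)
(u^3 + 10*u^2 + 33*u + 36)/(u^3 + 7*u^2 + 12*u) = (u + 3)/u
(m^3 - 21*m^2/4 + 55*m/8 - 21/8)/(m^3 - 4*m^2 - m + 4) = (8*m^2 - 34*m + 21)/(8*(m^2 - 3*m - 4))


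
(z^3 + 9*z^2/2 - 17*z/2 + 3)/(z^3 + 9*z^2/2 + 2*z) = (2*z^3 + 9*z^2 - 17*z + 6)/(z*(2*z^2 + 9*z + 4))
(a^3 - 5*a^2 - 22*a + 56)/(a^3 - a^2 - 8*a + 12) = (a^2 - 3*a - 28)/(a^2 + a - 6)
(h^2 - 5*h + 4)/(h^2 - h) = (h - 4)/h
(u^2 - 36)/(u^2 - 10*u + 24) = (u + 6)/(u - 4)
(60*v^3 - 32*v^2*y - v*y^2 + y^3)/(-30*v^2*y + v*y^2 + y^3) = (-2*v + y)/y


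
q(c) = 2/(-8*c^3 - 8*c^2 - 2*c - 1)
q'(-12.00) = 0.00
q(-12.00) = 0.00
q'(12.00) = 0.00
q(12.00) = 0.00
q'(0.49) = 1.33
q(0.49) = -0.41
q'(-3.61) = 0.01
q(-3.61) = 0.01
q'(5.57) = 0.00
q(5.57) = -0.00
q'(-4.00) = 0.00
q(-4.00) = 0.01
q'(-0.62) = 3.03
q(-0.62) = -2.15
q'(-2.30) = 0.05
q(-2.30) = 0.03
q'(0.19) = 3.98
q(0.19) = -1.16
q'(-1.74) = 0.22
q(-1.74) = 0.10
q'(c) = 2*(24*c^2 + 16*c + 2)/(-8*c^3 - 8*c^2 - 2*c - 1)^2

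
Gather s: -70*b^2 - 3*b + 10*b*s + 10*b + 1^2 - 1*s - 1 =-70*b^2 + 7*b + s*(10*b - 1)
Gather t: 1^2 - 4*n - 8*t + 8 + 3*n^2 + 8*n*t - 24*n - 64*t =3*n^2 - 28*n + t*(8*n - 72) + 9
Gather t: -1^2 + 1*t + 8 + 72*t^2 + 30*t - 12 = 72*t^2 + 31*t - 5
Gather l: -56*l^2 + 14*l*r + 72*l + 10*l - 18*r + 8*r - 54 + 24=-56*l^2 + l*(14*r + 82) - 10*r - 30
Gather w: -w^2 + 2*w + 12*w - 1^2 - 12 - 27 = -w^2 + 14*w - 40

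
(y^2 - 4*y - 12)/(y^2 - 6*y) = (y + 2)/y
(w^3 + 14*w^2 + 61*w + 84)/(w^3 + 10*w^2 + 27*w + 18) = (w^2 + 11*w + 28)/(w^2 + 7*w + 6)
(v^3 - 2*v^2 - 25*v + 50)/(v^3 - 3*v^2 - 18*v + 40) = (v + 5)/(v + 4)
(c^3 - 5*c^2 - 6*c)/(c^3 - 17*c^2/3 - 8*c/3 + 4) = 3*c/(3*c - 2)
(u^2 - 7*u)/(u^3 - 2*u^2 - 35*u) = 1/(u + 5)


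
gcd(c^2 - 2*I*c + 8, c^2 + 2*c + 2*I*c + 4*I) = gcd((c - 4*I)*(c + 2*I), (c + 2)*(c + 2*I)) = c + 2*I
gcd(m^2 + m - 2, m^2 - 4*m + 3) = m - 1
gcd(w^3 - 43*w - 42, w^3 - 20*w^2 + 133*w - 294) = w - 7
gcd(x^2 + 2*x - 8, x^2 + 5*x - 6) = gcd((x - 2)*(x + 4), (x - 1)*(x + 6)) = 1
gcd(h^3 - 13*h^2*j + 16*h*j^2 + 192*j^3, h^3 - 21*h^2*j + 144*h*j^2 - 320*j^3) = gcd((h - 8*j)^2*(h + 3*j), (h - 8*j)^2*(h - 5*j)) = h^2 - 16*h*j + 64*j^2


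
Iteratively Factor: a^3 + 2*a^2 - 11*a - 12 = (a + 4)*(a^2 - 2*a - 3) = (a + 1)*(a + 4)*(a - 3)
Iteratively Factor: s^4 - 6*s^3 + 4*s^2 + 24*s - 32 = (s + 2)*(s^3 - 8*s^2 + 20*s - 16) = (s - 4)*(s + 2)*(s^2 - 4*s + 4) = (s - 4)*(s - 2)*(s + 2)*(s - 2)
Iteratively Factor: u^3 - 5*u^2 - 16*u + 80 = (u - 5)*(u^2 - 16) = (u - 5)*(u + 4)*(u - 4)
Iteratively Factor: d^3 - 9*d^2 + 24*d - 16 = (d - 4)*(d^2 - 5*d + 4) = (d - 4)^2*(d - 1)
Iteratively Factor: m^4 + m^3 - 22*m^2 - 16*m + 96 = (m - 2)*(m^3 + 3*m^2 - 16*m - 48) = (m - 2)*(m + 4)*(m^2 - m - 12) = (m - 2)*(m + 3)*(m + 4)*(m - 4)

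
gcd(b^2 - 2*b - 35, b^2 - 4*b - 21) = b - 7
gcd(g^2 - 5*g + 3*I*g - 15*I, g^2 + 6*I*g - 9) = g + 3*I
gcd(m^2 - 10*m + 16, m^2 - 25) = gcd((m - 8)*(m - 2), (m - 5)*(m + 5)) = 1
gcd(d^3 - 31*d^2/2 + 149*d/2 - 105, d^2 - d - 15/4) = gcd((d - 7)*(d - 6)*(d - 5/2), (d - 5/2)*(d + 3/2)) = d - 5/2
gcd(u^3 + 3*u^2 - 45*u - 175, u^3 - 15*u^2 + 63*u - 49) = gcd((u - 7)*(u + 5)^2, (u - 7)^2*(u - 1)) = u - 7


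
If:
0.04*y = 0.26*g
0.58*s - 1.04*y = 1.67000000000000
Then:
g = 0.153846153846154*y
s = 1.79310344827586*y + 2.87931034482759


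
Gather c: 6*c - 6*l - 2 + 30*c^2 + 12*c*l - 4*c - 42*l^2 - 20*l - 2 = 30*c^2 + c*(12*l + 2) - 42*l^2 - 26*l - 4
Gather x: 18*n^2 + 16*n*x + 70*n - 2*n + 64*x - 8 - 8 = 18*n^2 + 68*n + x*(16*n + 64) - 16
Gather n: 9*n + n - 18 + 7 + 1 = 10*n - 10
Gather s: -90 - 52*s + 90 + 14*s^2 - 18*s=14*s^2 - 70*s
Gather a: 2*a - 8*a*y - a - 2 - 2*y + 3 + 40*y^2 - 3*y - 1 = a*(1 - 8*y) + 40*y^2 - 5*y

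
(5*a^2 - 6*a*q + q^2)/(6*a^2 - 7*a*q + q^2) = (-5*a + q)/(-6*a + q)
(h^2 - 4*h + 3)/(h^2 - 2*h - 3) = (h - 1)/(h + 1)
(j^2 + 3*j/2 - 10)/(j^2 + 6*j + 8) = (j - 5/2)/(j + 2)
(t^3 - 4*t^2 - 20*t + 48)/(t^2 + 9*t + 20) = (t^2 - 8*t + 12)/(t + 5)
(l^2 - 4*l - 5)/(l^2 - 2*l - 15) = (l + 1)/(l + 3)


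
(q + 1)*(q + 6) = q^2 + 7*q + 6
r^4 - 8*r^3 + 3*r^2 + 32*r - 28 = (r - 7)*(r - 2)*(r - 1)*(r + 2)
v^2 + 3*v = v*(v + 3)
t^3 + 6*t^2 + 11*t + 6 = (t + 1)*(t + 2)*(t + 3)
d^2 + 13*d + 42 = (d + 6)*(d + 7)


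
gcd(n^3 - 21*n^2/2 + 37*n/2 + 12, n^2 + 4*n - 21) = n - 3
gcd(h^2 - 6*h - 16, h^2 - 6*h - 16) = h^2 - 6*h - 16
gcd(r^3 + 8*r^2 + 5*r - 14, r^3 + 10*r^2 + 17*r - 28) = r^2 + 6*r - 7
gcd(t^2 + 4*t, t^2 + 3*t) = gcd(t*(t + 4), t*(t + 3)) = t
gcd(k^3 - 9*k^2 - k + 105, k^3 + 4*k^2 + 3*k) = k + 3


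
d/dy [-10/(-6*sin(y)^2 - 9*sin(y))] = -10*(4*sin(y) + 3)*cos(y)/(3*(2*sin(y) + 3)^2*sin(y)^2)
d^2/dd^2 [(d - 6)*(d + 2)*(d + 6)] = 6*d + 4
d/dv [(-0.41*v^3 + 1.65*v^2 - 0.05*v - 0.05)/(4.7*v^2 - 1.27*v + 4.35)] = (-1.927*v^4 + 1.0414*v^3 - 7.211*v^2 + 14.825*v - 0.281)/(22.09*v^4 - 11.938*v^3 + 42.5029*v^2 - 11.049*v + 18.9225)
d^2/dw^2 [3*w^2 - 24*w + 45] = 6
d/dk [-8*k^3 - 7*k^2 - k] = -24*k^2 - 14*k - 1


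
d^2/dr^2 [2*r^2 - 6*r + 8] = 4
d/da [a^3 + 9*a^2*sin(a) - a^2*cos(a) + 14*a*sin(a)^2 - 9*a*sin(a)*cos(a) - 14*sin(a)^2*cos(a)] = a^2*sin(a) + 9*a^2*cos(a) + 3*a^2 + 18*a*sin(a) + 14*a*sin(2*a) - 2*a*cos(a) - 9*a*cos(2*a) + 7*sin(a)/2 - 9*sin(2*a)/2 - 21*sin(3*a)/2 - 7*cos(2*a) + 7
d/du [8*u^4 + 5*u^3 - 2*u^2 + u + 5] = 32*u^3 + 15*u^2 - 4*u + 1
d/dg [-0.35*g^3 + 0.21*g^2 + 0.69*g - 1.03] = -1.05*g^2 + 0.42*g + 0.69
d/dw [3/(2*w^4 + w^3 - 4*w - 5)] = 3*(-8*w^3 - 3*w^2 + 4)/(2*w^4 + w^3 - 4*w - 5)^2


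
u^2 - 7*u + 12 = (u - 4)*(u - 3)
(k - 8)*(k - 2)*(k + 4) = k^3 - 6*k^2 - 24*k + 64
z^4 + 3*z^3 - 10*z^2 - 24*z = z*(z - 3)*(z + 2)*(z + 4)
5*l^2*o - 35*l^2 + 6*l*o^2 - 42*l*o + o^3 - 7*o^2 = (l + o)*(5*l + o)*(o - 7)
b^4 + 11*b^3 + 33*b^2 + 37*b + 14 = (b + 1)^2*(b + 2)*(b + 7)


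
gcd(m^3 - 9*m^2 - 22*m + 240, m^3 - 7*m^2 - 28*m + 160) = m^2 - 3*m - 40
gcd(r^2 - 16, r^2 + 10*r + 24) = r + 4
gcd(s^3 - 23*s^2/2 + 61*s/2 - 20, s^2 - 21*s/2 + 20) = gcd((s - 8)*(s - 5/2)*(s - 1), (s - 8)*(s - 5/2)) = s^2 - 21*s/2 + 20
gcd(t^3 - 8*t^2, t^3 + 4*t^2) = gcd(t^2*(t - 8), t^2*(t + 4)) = t^2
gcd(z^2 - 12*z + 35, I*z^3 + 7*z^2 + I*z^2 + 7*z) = 1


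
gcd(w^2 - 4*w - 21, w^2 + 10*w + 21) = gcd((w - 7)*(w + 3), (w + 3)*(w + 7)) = w + 3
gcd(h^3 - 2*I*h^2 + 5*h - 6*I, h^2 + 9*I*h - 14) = h + 2*I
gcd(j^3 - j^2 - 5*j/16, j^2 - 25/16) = j - 5/4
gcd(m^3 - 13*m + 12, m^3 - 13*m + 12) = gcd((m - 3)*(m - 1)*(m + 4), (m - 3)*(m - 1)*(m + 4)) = m^3 - 13*m + 12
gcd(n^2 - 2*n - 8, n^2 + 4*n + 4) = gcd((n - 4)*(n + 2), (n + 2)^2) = n + 2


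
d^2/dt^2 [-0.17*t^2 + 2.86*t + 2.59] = -0.340000000000000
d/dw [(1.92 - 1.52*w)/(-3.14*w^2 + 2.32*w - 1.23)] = (-4.7728*w^2 + 12.0576*w - 2.5848)/(9.8596*w^4 - 14.5696*w^3 + 13.1068*w^2 - 5.7072*w + 1.5129)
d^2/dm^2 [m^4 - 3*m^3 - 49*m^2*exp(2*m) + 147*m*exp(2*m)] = -196*m^2*exp(2*m) + 12*m^2 + 196*m*exp(2*m) - 18*m + 490*exp(2*m)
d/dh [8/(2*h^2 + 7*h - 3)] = 8*(-4*h - 7)/(2*h^2 + 7*h - 3)^2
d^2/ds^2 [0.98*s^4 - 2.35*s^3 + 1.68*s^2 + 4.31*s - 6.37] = 11.76*s^2 - 14.1*s + 3.36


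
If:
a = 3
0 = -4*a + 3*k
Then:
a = 3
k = 4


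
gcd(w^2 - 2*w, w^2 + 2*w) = w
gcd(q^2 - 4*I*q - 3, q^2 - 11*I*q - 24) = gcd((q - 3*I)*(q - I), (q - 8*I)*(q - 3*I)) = q - 3*I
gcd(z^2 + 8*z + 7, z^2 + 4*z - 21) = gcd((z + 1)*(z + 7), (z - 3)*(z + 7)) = z + 7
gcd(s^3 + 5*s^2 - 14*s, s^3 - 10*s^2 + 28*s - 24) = s - 2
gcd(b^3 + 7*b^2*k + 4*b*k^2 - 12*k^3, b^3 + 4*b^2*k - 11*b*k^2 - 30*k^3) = b + 2*k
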